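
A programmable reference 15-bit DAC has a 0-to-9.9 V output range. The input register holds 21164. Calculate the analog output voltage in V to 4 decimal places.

LSB = 9.9 V / 2^15 = 302.12 µV.
V_out = 0 + 21164 × 0.000302124 V = 6.39415 V.

6.3942 V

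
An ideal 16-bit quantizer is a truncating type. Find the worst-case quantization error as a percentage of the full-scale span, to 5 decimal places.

0.00153 %

Truncating → worst-case error = 1 LSB = V_FS/2^16, so 100/65536 = 0.00152588 % of full scale.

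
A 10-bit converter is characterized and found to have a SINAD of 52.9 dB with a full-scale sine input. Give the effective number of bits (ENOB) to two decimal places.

ENOB = (SINAD − 1.76) / 6.02 = (52.9 − 1.76)/6.02 = 8.495.

8.50 bits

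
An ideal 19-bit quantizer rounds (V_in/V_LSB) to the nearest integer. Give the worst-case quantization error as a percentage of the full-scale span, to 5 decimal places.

Rounding → worst-case error = ½ LSB = V_FS/2^20, so 100/1048576 = 9.53674e-05 % of full scale.

0.00010 %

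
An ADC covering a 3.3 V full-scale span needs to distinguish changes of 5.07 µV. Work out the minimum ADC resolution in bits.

Number of steps required ≥ 3.3 V / 5.07 µV = 650887.57.
Need 2^N ≥ 650887.57; 2^19 = 524288, 2^20 = 1048576.
Minimum N = 20.

20 bits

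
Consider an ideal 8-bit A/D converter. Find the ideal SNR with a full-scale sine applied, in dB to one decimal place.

SNR ≈ 6.02·N + 1.76 dB = 6.02·8 + 1.76 = 49.92 dB.

49.9 dB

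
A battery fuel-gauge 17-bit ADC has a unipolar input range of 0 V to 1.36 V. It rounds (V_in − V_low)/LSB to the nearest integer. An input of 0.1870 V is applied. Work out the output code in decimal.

LSB = 1.36 V / 131072 = 10.38 µV.
(0.1870 − 0) / 1.0376e-05 = 18022.400 LSBs.
So the output code is 18022.

code 18022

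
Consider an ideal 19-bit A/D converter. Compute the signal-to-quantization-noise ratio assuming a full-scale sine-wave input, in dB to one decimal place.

116.1 dB

SNR ≈ 6.02·N + 1.76 dB = 6.02·19 + 1.76 = 116.14 dB.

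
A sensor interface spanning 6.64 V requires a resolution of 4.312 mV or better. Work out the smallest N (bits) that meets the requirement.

Number of steps required ≥ 6.64 V / 4.312 mV = 1539.89.
Need 2^N ≥ 1539.89; 2^10 = 1024, 2^11 = 2048.
Minimum N = 11.

11 bits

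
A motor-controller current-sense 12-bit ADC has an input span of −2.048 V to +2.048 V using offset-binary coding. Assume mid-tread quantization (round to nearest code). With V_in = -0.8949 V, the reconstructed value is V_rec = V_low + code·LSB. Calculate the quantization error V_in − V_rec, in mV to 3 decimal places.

Step size: 4.096 V ÷ 2^12 = 1.000 mV.
Scaled input = 1153.1000 LSBs, so code = 1153.
V_rec = (−2.048) + 1153·0.001 = -0.895 V.
Error = -0.8949 − (−0.895) = 0.0001 V = 0.100 mV.

0.100 mV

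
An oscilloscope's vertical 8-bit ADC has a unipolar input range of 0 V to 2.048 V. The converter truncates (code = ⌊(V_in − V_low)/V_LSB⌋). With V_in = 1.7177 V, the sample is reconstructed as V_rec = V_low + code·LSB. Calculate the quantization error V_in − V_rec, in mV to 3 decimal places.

5.700 mV

One LSB is 2.048 V / 256 = 8.000 mV.
Scaled input = 214.7125 LSBs, so code = 214.
Reconstructed: 1.712 V.
Difference: 0.0057 V → 5.700 mV.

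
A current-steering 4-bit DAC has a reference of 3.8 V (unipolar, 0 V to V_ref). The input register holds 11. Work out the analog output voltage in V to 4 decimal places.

LSB = 3.8 V / 2^4 = 237.500 mV.
V_out = 0 + 11 × 0.2375 V = 2.6125 V.

2.6125 V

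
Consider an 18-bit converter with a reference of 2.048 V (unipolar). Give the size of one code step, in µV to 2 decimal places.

7.81 µV

Full-scale span = 2.048 V.
LSB = 2.048 / 2^18 = 2.048 / 262144 = 7.8125e-06 V = 7.81 µV.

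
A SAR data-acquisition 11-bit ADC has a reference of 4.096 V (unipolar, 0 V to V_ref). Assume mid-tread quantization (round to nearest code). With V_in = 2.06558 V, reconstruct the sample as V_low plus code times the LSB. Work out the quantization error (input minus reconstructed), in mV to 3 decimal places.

-0.420 mV

One LSB is 4.096 V / 2048 = 2.000 mV.
(2.06558 − 0)/0.002 = 1032.7900; round gives code 1033.
Code 1033 maps back to 0 + 1033×0.002 V = 2.066 V.
V_in − V_rec = -0.00042 V = -0.420 mV.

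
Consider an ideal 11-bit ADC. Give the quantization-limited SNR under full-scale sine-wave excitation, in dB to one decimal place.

68.0 dB

SNR ≈ 6.02·N + 1.76 dB = 6.02·11 + 1.76 = 67.98 dB.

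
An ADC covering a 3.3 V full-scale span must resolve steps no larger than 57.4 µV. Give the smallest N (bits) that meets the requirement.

16 bits

Number of steps required ≥ 3.3 V / 57.4 µV = 57491.29.
Need 2^N ≥ 57491.29; 2^15 = 32768, 2^16 = 65536.
Minimum N = 16.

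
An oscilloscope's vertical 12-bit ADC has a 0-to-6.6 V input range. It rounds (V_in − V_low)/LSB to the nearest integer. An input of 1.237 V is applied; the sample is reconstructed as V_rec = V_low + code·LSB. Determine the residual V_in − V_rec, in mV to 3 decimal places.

-0.500 mV

One LSB is 6.6 V / 4096 = 1.611 mV.
(1.237 − 0)/0.00161133 = 767.6897; round gives code 768.
V_rec = 0 + 768·0.00161133 = 1.2375 V.
Error = 1.237 − 1.2375 = -0.0005 V = -0.500 mV.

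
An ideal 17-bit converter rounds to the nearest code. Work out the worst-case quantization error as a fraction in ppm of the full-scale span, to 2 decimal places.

3.81 ppm

Rounding → worst-case error = ½ LSB = V_FS/2^18, so 1e+06/262144 = 3.8147 ppm of full scale.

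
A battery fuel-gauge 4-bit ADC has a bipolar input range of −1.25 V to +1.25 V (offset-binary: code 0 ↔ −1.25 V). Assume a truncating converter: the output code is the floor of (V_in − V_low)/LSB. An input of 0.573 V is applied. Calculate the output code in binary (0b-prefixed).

code 0b1011 (decimal 11)

LSB = 2.5 V / 16 = 156.250 mV.
(0.573 − (−1.25)) / 0.15625 = 11.667 LSBs.
Floor → code 11.
In binary (0b-prefixed): 0b1011.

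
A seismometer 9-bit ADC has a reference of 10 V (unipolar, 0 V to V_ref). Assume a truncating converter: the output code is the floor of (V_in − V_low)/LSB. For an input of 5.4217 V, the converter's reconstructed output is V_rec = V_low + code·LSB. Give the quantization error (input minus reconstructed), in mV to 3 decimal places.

11.544 mV

One LSB is 10 V / 512 = 19.531 mV.
(5.4217 − 0)/0.0195312 = 277.5910; ⌊·⌋ gives code 277.
V_rec = 0 + 277·0.0195312 = 5.4101562 V.
V_in − V_rec = 0.0115438 V = 11.544 mV.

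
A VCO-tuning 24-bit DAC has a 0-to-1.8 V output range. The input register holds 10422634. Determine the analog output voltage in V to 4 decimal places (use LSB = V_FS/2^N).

1.1182 V

LSB = 1.8 V / 2^24 = 0.11 µV.
V_out = 0 + 10422634 × 1.07288e-07 V = 1.11823 V.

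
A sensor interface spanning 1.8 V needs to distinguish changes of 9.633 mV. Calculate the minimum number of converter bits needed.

Number of steps required ≥ 1.8 V / 9.633 mV = 186.86.
Need 2^N ≥ 186.86; 2^7 = 128, 2^8 = 256.
Minimum N = 8.

8 bits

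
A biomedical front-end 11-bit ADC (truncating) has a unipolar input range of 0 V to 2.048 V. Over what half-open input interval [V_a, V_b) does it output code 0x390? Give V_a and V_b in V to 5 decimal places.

LSB = 2.048/2^11 = 1.000 mV.
Code 0x390 = 912 decimal.
V_a = V_low + 912·LSB = 0.912 V; V_b = V_low + 913·LSB = 0.913 V.

[0.91200 V, 0.91300 V)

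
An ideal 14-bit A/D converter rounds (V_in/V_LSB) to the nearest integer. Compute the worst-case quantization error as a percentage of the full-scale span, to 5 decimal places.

Rounding → worst-case error = ½ LSB = V_FS/2^15, so 100/32768 = 0.00305176 % of full scale.

0.00305 %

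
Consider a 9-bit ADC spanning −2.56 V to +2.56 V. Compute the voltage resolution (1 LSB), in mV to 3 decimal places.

Full-scale span = 5.12 V.
LSB = 5.12 / 2^9 = 5.12 / 512 = 0.01 V = 10.000 mV.

10.000 mV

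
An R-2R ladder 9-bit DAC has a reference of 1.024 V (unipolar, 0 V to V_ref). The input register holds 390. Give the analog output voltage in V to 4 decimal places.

LSB = 1.024 V / 2^9 = 2.000 mV.
V_out = 0 + 390 × 0.002 V = 0.78 V.

0.7800 V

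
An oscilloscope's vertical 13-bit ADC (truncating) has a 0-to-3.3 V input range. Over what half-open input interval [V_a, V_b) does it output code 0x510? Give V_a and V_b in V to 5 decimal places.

LSB = 3.3/2^13 = 402.83 µV.
Code 0x510 = 1296 decimal.
V_a = V_low + 1296·LSB = 0.52207 V; V_b = V_low + 1297·LSB = 0.522473 V.

[0.52207 V, 0.52247 V)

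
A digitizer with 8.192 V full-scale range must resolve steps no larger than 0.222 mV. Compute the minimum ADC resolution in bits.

Number of steps required ≥ 8.192 V / 0.222 mV = 36900.90.
Need 2^N ≥ 36900.90; 2^15 = 32768, 2^16 = 65536.
Minimum N = 16.

16 bits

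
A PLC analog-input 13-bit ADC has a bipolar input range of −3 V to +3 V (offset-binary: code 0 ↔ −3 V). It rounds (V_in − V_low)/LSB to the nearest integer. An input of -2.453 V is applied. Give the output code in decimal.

code 747

With 8192 levels over 6 V, one step is 0.732 mV.
Input sits at 746.837 steps above V_low.
Round → code 747.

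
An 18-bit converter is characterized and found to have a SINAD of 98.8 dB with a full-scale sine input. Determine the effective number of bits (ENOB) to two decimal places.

16.12 bits

ENOB = (SINAD − 1.76) / 6.02 = (98.8 − 1.76)/6.02 = 16.120.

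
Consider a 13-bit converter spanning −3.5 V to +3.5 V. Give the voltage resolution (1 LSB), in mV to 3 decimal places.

0.854 mV

Full-scale span = 7 V.
LSB = 7 / 2^13 = 7 / 8192 = 0.000854492 V = 0.854 mV.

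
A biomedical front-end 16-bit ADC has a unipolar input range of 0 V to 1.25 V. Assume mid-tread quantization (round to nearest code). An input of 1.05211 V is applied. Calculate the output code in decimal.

code 55161

LSB = 1.25 V / 65536 = 19.07 µV.
(1.05211 − 0) / 1.90735e-05 = 55160.865 LSBs.
Round → code 55161.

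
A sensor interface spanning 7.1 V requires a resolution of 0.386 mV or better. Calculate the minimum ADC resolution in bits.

15 bits

Number of steps required ≥ 7.1 V / 0.386 mV = 18393.78.
Need 2^N ≥ 18393.78; 2^14 = 16384, 2^15 = 32768.
Minimum N = 15.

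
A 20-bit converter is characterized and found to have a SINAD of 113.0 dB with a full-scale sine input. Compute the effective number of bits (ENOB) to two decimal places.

ENOB = (SINAD − 1.76) / 6.02 = (113.0 − 1.76)/6.02 = 18.478.

18.48 bits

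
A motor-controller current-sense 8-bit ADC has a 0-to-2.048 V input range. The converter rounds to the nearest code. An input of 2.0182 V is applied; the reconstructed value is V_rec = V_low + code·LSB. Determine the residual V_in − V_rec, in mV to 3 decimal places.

LSB = 2.048/2^8 = 8.000 mV.
(V_in − V_low)/LSB = (2.0182 − 0)/0.008 = 252.2750 → code 252 (round).
Reconstructed: 2.016 V.
Difference: 0.0022 V → 2.200 mV.

2.200 mV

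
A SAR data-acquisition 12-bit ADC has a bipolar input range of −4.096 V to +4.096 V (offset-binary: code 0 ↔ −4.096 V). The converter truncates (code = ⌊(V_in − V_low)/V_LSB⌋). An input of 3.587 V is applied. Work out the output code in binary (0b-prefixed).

code 0b111100000001 (decimal 3841)

LSB = 8.192 V / 4096 = 2.000 mV.
Input sits at 3841.500 steps above V_low.
Floor → code 3841.
In binary (0b-prefixed): 0b111100000001.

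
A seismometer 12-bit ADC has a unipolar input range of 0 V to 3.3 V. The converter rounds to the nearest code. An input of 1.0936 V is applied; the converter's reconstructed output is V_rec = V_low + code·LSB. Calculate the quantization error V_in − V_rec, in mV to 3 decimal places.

0.314 mV

LSB = 3.3/2^12 = 0.806 mV.
Scaled input = 1357.3896 LSBs, so code = 1357.
V_rec = 0 + 1357·0.000805664 = 1.0932861 V.
Error = 1.0936 − 1.0932861 = 0.000313867 V = 0.314 mV.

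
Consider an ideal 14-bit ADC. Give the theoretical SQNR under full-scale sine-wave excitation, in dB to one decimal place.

86.0 dB

SNR ≈ 6.02·N + 1.76 dB = 6.02·14 + 1.76 = 86.04 dB.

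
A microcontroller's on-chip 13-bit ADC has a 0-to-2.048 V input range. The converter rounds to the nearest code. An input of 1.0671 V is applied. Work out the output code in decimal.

LSB = 2.048 V / 8192 = 250.00 µV.
Input sits at 4268.400 steps above V_low.
So the output code is 4268.

code 4268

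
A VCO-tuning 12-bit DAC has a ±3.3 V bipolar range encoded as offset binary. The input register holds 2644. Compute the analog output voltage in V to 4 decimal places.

LSB = 6.6 V / 2^12 = 1.611 mV.
V_out = (−3.3) + 2644 × 0.00161133 V = 0.960352 V.

0.9604 V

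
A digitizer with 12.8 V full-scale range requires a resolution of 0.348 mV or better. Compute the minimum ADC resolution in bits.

16 bits

Number of steps required ≥ 12.8 V / 0.348 mV = 36781.61.
Need 2^N ≥ 36781.61; 2^15 = 32768, 2^16 = 65536.
Minimum N = 16.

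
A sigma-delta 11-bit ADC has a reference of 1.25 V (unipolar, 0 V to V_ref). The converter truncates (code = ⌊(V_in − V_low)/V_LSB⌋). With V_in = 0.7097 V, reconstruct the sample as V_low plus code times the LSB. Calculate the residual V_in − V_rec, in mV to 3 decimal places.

One LSB is 1.25 V / 2048 = 0.610 mV.
(0.7097 − 0)/0.000610352 = 1162.7725; ⌊·⌋ gives code 1162.
Code 1162 maps back to 0 + 1162×0.000610352 V = 0.70922852 V.
Error = 0.7097 − 0.70922852 = 0.000471484 V = 0.471 mV.

0.471 mV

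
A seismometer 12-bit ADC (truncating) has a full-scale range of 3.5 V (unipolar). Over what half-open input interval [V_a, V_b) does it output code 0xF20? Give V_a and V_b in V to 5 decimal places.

[3.30859 V, 3.30945 V)

LSB = 3.5/2^12 = 0.854 mV.
Code 0xF20 = 3872 decimal.
V_a = V_low + 3872·LSB = 3.30859 V; V_b = V_low + 3873·LSB = 3.30945 V.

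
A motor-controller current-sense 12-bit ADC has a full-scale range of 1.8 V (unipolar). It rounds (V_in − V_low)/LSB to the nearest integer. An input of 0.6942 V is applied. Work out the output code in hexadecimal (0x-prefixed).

Full-scale span = 1.8 V; LSB = 1.8/2^12 = 439.45 µV.
Input sits at 1579.691 steps above V_low.
Round → code 1580.
In hexadecimal (0x-prefixed): 0x62C.

code 0x62C (decimal 1580)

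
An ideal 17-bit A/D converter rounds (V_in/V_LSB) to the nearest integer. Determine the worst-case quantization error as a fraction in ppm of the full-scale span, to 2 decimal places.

Rounding → worst-case error = ½ LSB = V_FS/2^18, so 1e+06/262144 = 3.8147 ppm of full scale.

3.81 ppm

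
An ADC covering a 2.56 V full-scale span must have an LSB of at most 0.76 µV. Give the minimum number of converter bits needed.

Number of steps required ≥ 2.56 V / 0.76 µV = 3368421.05.
Need 2^N ≥ 3368421.05; 2^21 = 2097152, 2^22 = 4194304.
Minimum N = 22.

22 bits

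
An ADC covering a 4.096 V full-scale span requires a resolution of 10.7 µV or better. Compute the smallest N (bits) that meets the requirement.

19 bits

Number of steps required ≥ 4.096 V / 10.7 µV = 382803.74.
Need 2^N ≥ 382803.74; 2^18 = 262144, 2^19 = 524288.
Minimum N = 19.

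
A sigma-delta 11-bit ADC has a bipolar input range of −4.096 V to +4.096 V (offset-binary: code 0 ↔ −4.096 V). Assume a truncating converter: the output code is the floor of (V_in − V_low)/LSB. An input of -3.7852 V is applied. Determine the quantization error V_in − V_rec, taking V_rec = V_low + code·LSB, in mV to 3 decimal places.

2.800 mV

Step size: 8.192 V ÷ 2^11 = 4.000 mV.
(V_in − V_low)/LSB = (-3.7852 − (−4.096))/0.004 = 77.7000 → code 77 (floor).
Code 77 maps back to (−4.096) + 77×0.004 V = -3.788 V.
Error = -3.7852 − (−3.788) = 0.0028 V = 2.800 mV.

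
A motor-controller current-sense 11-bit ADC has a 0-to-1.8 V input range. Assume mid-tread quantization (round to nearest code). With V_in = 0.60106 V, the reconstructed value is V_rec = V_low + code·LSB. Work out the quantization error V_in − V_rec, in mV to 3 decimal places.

LSB = 1.8/2^11 = 0.879 mV.
Scaled input = 683.8727 LSBs, so code = 684.
Code 684 maps back to 0 + 684×0.000878906 V = 0.60117188 V.
Difference: -0.000111875 V → -0.112 mV.

-0.112 mV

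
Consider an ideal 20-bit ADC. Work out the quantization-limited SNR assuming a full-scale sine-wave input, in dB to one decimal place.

SNR ≈ 6.02·N + 1.76 dB = 6.02·20 + 1.76 = 122.16 dB.

122.2 dB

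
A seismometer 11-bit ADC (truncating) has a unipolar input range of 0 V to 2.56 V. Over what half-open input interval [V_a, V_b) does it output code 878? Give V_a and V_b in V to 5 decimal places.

[1.09750 V, 1.09875 V)

LSB = 2.56/2^11 = 1.250 mV.
V_a = V_low + 878·LSB = 1.0975 V; V_b = V_low + 879·LSB = 1.09875 V.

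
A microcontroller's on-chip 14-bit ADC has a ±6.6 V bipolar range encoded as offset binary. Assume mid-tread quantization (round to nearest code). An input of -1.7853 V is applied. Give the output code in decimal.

code 5976

With 16384 levels over 13.2 V, one step is 0.806 mV.
(-1.7853 − (−6.6)) / 0.000805664 = 5976.064 LSBs.
So the output code is 5976.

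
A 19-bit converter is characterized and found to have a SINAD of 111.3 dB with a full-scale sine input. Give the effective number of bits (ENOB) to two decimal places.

ENOB = (SINAD − 1.76) / 6.02 = (111.3 − 1.76)/6.02 = 18.196.

18.20 bits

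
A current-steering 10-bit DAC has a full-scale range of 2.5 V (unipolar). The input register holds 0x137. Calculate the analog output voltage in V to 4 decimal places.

LSB = 2.5 V / 2^10 = 2.441 mV.
Code 0x137 = 311 decimal.
V_out = 0 + 311 × 0.00244141 V = 0.759277 V.

0.7593 V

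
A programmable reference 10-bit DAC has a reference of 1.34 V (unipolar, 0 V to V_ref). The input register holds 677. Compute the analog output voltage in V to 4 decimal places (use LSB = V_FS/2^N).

LSB = 1.34 V / 2^10 = 1.309 mV.
V_out = 0 + 677 × 0.00130859 V = 0.885918 V.

0.8859 V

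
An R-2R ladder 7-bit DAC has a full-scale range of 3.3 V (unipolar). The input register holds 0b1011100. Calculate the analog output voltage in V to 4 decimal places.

LSB = 3.3 V / 2^7 = 25.781 mV.
Code 0b1011100 = 92 decimal.
V_out = 0 + 92 × 0.0257812 V = 2.37188 V.

2.3719 V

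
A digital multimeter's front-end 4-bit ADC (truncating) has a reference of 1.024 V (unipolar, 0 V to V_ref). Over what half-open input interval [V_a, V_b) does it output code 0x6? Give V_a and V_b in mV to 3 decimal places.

[384.000 mV, 448.000 mV)

LSB = 1.024/2^4 = 64.000 mV.
Code 0x6 = 6 decimal.
V_a = V_low + 6·LSB = 0.384 V; V_b = V_low + 7·LSB = 0.448 V.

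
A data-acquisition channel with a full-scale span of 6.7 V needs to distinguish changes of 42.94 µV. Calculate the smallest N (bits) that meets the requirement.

18 bits

Number of steps required ≥ 6.7 V / 42.94 µV = 156031.67.
Need 2^N ≥ 156031.67; 2^17 = 131072, 2^18 = 262144.
Minimum N = 18.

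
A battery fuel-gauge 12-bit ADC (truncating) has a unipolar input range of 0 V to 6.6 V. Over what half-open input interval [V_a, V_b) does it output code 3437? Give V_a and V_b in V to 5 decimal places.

[5.53813 V, 5.53975 V)

LSB = 6.6/2^12 = 1.611 mV.
V_a = V_low + 3437·LSB = 5.53813 V; V_b = V_low + 3438·LSB = 5.53975 V.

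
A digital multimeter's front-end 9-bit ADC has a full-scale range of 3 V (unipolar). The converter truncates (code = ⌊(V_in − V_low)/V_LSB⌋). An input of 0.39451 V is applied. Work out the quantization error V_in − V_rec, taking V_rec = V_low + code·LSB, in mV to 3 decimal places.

1.932 mV

Step size: 3 V ÷ 2^9 = 5.859 mV.
Scaled input = 67.3297 LSBs, so code = 67.
Reconstructed: 0.39257812 V.
V_in − V_rec = 0.00193187 V = 1.932 mV.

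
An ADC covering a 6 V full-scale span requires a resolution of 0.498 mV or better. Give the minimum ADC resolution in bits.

14 bits

Number of steps required ≥ 6 V / 0.498 mV = 12048.19.
Need 2^N ≥ 12048.19; 2^13 = 8192, 2^14 = 16384.
Minimum N = 14.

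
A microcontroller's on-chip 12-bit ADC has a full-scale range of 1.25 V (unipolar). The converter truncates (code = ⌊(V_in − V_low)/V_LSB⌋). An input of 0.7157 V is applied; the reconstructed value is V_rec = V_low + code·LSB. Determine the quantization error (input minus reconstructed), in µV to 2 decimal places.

62.79 µV

One LSB is 1.25 V / 4096 = 305.18 µV.
Scaled input = 2345.2058 LSBs, so code = 2345.
Code 2345 maps back to 0 + 2345×0.000305176 V = 0.71563721 V.
Error = 0.7157 − 0.71563721 = 6.2793e-05 V = 62.79 µV.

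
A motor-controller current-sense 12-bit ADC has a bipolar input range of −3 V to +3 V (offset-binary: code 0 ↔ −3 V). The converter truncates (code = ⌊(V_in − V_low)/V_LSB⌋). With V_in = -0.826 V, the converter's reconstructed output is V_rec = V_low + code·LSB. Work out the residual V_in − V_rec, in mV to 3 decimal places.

Step size: 6 V ÷ 2^12 = 1.465 mV.
Scaled input = 1484.1173 LSBs, so code = 1484.
Reconstructed: -0.82617188 V.
Difference: 0.000171875 V → 0.172 mV.

0.172 mV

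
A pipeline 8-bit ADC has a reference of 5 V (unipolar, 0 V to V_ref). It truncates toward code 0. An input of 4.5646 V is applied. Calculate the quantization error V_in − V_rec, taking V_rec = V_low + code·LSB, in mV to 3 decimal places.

13.819 mV

LSB = 5/2^8 = 19.531 mV.
(4.5646 − 0)/0.0195312 = 233.7075; ⌊·⌋ gives code 233.
Reconstructed: 4.5507812 V.
V_in − V_rec = 0.0138187 V = 13.819 mV.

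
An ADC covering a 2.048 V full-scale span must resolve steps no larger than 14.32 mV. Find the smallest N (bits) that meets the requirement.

Number of steps required ≥ 2.048 V / 14.32 mV = 143.02.
Need 2^N ≥ 143.02; 2^7 = 128, 2^8 = 256.
Minimum N = 8.

8 bits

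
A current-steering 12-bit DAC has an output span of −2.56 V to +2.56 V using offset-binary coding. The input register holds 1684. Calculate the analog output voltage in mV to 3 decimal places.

LSB = 5.12 V / 2^12 = 1.250 mV.
V_out = (−2.56) + 1684 × 0.00125 V = -0.455 V.
= -455.000 mV.

-455.000 mV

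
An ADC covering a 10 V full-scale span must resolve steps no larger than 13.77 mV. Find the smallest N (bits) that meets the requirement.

Number of steps required ≥ 10 V / 13.77 mV = 726.22.
Need 2^N ≥ 726.22; 2^9 = 512, 2^10 = 1024.
Minimum N = 10.

10 bits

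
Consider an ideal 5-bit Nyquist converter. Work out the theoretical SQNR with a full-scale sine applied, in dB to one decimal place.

31.9 dB

SNR ≈ 6.02·N + 1.76 dB = 6.02·5 + 1.76 = 31.86 dB.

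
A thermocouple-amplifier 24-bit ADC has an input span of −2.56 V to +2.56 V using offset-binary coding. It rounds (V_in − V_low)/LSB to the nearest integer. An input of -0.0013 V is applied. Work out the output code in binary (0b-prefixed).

code 0b11111111110111101011100 (decimal 8384348)

LSB = 5.12 V / 16777216 = 0.31 µV.
(V_in − V_low)/LSB = (-0.0013 − (−2.56)) / 3.05176e-07 = 8384348.160.
So the output code is 8384348.
In binary (0b-prefixed): 0b11111111110111101011100.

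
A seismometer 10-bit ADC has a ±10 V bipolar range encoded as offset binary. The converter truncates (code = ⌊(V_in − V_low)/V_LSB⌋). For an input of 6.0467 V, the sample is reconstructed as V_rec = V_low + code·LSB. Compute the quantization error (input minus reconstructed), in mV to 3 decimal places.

One LSB is 20 V / 1024 = 19.531 mV.
Scaled input = 821.5910 LSBs, so code = 821.
Reconstructed: 6.0351562 V.
V_in − V_rec = 0.0115438 V = 11.544 mV.

11.544 mV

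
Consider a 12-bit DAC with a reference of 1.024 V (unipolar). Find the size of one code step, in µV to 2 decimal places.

Full-scale span = 1.024 V.
LSB = 1.024 / 2^12 = 1.024 / 4096 = 0.00025 V = 250.00 µV.

250.00 µV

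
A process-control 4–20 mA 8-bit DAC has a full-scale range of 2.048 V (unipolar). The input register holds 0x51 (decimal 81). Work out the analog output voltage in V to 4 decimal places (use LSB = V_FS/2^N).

0.6480 V

LSB = 2.048 V / 2^8 = 8.000 mV.
Code 0x51 = 81 decimal.
V_out = 0 + 81 × 0.008 V = 0.648 V.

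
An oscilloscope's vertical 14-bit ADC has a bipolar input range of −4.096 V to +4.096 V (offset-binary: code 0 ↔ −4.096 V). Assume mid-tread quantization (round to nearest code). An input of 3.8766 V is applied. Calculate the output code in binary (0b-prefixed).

Full-scale span = 8.192 V; LSB = 8.192/2^14 = 0.500 mV.
Input sits at 15945.200 steps above V_low.
round(15945.200) = 15945.
In binary (0b-prefixed): 0b11111001001001.

code 0b11111001001001 (decimal 15945)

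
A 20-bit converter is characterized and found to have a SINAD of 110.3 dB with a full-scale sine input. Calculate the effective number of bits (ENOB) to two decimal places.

ENOB = (SINAD − 1.76) / 6.02 = (110.3 − 1.76)/6.02 = 18.030.

18.03 bits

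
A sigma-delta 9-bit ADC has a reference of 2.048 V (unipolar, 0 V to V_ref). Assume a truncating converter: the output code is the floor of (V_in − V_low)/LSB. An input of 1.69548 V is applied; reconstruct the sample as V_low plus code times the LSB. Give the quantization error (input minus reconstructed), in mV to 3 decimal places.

Step size: 2.048 V ÷ 2^9 = 4.000 mV.
(1.69548 − 0)/0.004 = 423.8700; ⌊·⌋ gives code 423.
Reconstructed: 1.692 V.
Error = 1.69548 − 1.692 = 0.00348 V = 3.480 mV.

3.480 mV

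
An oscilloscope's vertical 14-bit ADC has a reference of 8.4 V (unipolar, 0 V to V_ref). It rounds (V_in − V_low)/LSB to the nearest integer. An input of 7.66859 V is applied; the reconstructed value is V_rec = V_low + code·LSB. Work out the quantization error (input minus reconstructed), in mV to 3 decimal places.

One LSB is 8.4 V / 16384 = 0.513 mV.
Scaled input = 14957.4022 LSBs, so code = 14957.
V_rec = 0 + 14957·0.000512695 = 7.6683838 V.
Difference: 0.000206211 V → 0.206 mV.

0.206 mV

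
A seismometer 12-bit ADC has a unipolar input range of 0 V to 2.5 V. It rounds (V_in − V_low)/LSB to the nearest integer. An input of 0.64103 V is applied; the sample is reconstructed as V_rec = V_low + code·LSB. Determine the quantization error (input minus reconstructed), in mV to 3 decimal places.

Step size: 2.5 V ÷ 2^12 = 0.610 mV.
(V_in − V_low)/LSB = (0.64103 − 0)/0.000610352 = 1050.2636 → code 1050 (round).
Reconstructed: 0.64086914 V.
Error = 0.64103 − 0.64086914 = 0.000160859 V = 0.161 mV.

0.161 mV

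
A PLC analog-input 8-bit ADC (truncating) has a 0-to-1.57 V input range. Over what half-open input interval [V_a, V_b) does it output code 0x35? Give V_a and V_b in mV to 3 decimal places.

LSB = 1.57/2^8 = 6.133 mV.
Code 0x35 = 53 decimal.
V_a = V_low + 53·LSB = 0.325039 V; V_b = V_low + 54·LSB = 0.331172 V.

[325.039 mV, 331.172 mV)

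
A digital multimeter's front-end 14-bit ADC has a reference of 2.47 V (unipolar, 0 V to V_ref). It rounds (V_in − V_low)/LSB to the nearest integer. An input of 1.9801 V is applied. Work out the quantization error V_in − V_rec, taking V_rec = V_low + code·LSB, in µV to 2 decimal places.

59.72 µV

One LSB is 2.47 V / 16384 = 150.76 µV.
Scaled input = 13134.3961 LSBs, so code = 13134.
Code 13134 maps back to 0 + 13134×0.000150757 V = 1.9800403 V.
Difference: 5.97168e-05 V → 59.72 µV.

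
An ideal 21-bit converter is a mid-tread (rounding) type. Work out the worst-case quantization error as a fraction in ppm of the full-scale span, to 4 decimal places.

Rounding → worst-case error = ½ LSB = V_FS/2^22, so 1e+06/4194304 = 0.238419 ppm of full scale.

0.2384 ppm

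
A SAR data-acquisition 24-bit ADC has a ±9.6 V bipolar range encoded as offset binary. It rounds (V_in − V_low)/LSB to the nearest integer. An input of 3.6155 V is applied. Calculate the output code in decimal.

With 16777216 levels over 19.2 V, one step is 1.14 µV.
(V_in − V_low)/LSB = (3.6155 − (−9.6)) / 1.14441e-06 = 11547880.107.
Round → code 11547880.

code 11547880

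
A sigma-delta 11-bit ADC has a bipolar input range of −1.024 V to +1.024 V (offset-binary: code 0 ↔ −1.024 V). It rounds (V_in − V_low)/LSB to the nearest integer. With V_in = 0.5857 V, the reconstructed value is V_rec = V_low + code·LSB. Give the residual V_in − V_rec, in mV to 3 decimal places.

Step size: 2.048 V ÷ 2^11 = 1.000 mV.
(0.5857 − (−1.024))/0.001 = 1609.7000; round gives code 1610.
V_rec = (−1.024) + 1610·0.001 = 0.586 V.
Error = 0.5857 − 0.586 = -0.0003 V = -0.300 mV.

-0.300 mV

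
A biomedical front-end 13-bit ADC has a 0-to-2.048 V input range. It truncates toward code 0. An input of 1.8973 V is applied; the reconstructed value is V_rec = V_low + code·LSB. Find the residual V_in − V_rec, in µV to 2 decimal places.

50.00 µV

Step size: 2.048 V ÷ 2^13 = 250.00 µV.
Scaled input = 7589.2000 LSBs, so code = 7589.
Reconstructed: 1.89725 V.
V_in − V_rec = 5e-05 V = 50.00 µV.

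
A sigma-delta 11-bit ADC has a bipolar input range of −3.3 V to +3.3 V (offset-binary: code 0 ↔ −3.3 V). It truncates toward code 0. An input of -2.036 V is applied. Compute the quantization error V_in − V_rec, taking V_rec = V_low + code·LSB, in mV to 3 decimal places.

0.719 mV

LSB = 6.6/2^11 = 3.223 mV.
(-2.036 − (−3.3))/0.00322266 = 392.2230; ⌊·⌋ gives code 392.
V_rec = (−3.3) + 392·0.00322266 = -2.0367187 V.
V_in − V_rec = 0.00071875 V = 0.719 mV.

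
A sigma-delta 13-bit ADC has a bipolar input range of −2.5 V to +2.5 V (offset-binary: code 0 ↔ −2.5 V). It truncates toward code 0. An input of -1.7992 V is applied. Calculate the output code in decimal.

code 1148

Full-scale span = 5 V; LSB = 5/2^13 = 0.610 mV.
Input sits at 1148.191 steps above V_low.
Floor → code 1148.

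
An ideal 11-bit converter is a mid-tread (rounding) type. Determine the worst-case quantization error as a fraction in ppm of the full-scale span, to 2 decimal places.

244.14 ppm

Rounding → worst-case error = ½ LSB = V_FS/2^12, so 1e+06/4096 = 244.141 ppm of full scale.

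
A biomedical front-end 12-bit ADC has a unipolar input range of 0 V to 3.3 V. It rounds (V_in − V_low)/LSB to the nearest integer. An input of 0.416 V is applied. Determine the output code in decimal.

code 516

Full-scale span = 3.3 V; LSB = 3.3/2^12 = 0.806 mV.
(V_in − V_low)/LSB = (0.416 − 0) / 0.000805664 = 516.344.
round(516.344) = 516.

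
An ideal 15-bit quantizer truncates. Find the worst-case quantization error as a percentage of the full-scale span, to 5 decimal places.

0.00305 %

Truncating → worst-case error = 1 LSB = V_FS/2^15, so 100/32768 = 0.00305176 % of full scale.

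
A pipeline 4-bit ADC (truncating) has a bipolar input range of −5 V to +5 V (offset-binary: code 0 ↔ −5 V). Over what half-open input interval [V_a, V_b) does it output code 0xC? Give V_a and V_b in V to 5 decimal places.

LSB = 10/2^4 = 0.6250 V.
Code 0xC = 12 decimal.
V_a = V_low + 12·LSB = 2.5 V; V_b = V_low + 13·LSB = 3.125 V.

[2.50000 V, 3.12500 V)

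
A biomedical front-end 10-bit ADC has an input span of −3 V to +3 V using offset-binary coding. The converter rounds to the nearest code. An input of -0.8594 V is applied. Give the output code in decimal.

code 365

With 1024 levels over 6 V, one step is 5.859 mV.
Input sits at 365.329 steps above V_low.
So the output code is 365.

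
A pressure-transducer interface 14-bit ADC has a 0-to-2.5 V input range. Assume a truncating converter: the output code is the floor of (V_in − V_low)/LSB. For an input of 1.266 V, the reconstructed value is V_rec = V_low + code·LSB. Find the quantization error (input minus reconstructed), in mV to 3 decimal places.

0.131 mV

One LSB is 2.5 V / 16384 = 152.59 µV.
(V_in − V_low)/LSB = (1.266 − 0)/0.000152588 = 8296.8576 → code 8296 (floor).
V_rec = 0 + 8296·0.000152588 = 1.2658691 V.
Error = 1.266 − 1.2658691 = 0.000130859 V = 0.131 mV.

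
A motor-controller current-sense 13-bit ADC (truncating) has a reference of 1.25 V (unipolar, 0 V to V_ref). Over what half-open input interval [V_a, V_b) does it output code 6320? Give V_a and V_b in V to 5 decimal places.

[0.96436 V, 0.96451 V)

LSB = 1.25/2^13 = 152.59 µV.
V_a = V_low + 6320·LSB = 0.964355 V; V_b = V_low + 6321·LSB = 0.964508 V.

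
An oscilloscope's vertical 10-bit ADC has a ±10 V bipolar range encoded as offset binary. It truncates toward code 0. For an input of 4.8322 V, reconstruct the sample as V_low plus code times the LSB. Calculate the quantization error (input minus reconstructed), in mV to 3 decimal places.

7.981 mV

LSB = 20/2^10 = 19.531 mV.
Scaled input = 759.4086 LSBs, so code = 759.
V_rec = (−10) + 759·0.0195312 = 4.8242188 V.
V_in − V_rec = 0.00798125 V = 7.981 mV.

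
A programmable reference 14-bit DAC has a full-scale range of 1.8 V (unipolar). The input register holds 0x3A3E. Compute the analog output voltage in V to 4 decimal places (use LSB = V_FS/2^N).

1.6381 V

LSB = 1.8 V / 2^14 = 109.86 µV.
Code 0x3A3E = 14910 decimal.
V_out = 0 + 14910 × 0.000109863 V = 1.63806 V.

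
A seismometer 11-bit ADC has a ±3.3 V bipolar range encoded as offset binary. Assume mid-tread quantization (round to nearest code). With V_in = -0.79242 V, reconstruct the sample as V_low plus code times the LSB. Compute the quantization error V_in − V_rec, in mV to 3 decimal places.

0.353 mV

Step size: 6.6 V ÷ 2^11 = 3.223 mV.
(V_in − V_low)/LSB = (-0.79242 − (−3.3))/0.00322266 = 778.1097 → code 778 (round).
V_rec = (−3.3) + 778·0.00322266 = -0.79277344 V.
Error = -0.79242 − (−0.79277344) = 0.000353438 V = 0.353 mV.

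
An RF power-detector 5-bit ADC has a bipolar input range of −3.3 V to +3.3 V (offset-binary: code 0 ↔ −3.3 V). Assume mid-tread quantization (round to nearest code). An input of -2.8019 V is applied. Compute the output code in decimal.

Full-scale span = 6.6 V; LSB = 6.6/2^5 = 206.250 mV.
Input sits at 2.415 steps above V_low.
So the output code is 2.

code 2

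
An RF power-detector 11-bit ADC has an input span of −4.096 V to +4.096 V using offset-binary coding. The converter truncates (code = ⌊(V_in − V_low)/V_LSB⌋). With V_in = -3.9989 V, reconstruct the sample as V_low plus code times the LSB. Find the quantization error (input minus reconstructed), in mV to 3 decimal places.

1.100 mV

LSB = 8.192/2^11 = 4.000 mV.
(-3.9989 − (−4.096))/0.004 = 24.2750; ⌊·⌋ gives code 24.
Code 24 maps back to (−4.096) + 24×0.004 V = -4 V.
Difference: 0.0011 V → 1.100 mV.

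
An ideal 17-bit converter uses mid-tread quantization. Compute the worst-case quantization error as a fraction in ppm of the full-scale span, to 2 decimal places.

3.81 ppm

Rounding → worst-case error = ½ LSB = V_FS/2^18, so 1e+06/262144 = 3.8147 ppm of full scale.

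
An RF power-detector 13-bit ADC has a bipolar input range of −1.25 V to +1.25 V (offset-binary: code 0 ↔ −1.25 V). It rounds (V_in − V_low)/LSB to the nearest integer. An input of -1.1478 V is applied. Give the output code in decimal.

code 335

Full-scale span = 2.5 V; LSB = 2.5/2^13 = 305.18 µV.
(-1.1478 − (−1.25)) / 0.000305176 = 334.889 LSBs.
Round → code 335.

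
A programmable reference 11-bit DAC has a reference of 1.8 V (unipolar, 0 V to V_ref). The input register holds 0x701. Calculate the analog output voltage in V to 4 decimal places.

LSB = 1.8 V / 2^11 = 0.879 mV.
Code 0x701 = 1793 decimal.
V_out = 0 + 1793 × 0.000878906 V = 1.57588 V.

1.5759 V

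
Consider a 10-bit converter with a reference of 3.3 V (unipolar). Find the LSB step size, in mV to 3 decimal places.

3.223 mV

Full-scale span = 3.3 V.
LSB = 3.3 / 2^10 = 3.3 / 1024 = 0.00322266 V = 3.223 mV.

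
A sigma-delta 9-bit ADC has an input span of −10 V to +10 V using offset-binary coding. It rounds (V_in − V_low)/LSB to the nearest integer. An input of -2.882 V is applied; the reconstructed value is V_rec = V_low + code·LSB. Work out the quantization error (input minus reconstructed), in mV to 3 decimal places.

8.625 mV

LSB = 20/2^9 = 39.062 mV.
(V_in − V_low)/LSB = (-2.882 − (−10))/0.0390625 = 182.2208 → code 182 (round).
Code 182 maps back to (−10) + 182×0.0390625 V = -2.890625 V.
Difference: 0.008625 V → 8.625 mV.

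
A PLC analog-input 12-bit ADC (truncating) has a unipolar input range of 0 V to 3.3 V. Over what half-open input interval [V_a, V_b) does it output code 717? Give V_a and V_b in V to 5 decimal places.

[0.57766 V, 0.57847 V)

LSB = 3.3/2^12 = 0.806 mV.
V_a = V_low + 717·LSB = 0.577661 V; V_b = V_low + 718·LSB = 0.578467 V.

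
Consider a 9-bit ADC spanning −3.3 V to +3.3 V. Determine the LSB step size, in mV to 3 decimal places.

Full-scale span = 6.6 V.
LSB = 6.6 / 2^9 = 6.6 / 512 = 0.0128906 V = 12.891 mV.

12.891 mV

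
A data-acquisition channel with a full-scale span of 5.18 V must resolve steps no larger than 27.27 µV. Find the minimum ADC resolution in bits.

18 bits

Number of steps required ≥ 5.18 V / 27.27 µV = 189952.33.
Need 2^N ≥ 189952.33; 2^17 = 131072, 2^18 = 262144.
Minimum N = 18.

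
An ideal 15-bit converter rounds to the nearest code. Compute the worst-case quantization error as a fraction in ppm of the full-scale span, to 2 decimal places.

15.26 ppm

Rounding → worst-case error = ½ LSB = V_FS/2^16, so 1e+06/65536 = 15.2588 ppm of full scale.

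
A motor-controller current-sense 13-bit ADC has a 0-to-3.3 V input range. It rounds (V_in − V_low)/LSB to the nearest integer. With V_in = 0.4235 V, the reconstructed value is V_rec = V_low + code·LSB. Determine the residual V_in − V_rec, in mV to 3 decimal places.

0.124 mV

Step size: 3.3 V ÷ 2^13 = 402.83 µV.
Scaled input = 1051.3067 LSBs, so code = 1051.
V_rec = 0 + 1051·0.000402832 = 0.42337646 V.
V_in − V_rec = 0.000123535 V = 0.124 mV.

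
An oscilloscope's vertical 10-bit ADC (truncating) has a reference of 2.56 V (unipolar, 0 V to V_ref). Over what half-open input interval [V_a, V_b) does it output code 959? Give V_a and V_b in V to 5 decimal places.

[2.39750 V, 2.40000 V)

LSB = 2.56/2^10 = 2.500 mV.
V_a = V_low + 959·LSB = 2.3975 V; V_b = V_low + 960·LSB = 2.4 V.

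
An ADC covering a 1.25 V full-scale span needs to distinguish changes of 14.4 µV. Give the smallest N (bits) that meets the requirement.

Number of steps required ≥ 1.25 V / 14.4 µV = 86805.56.
Need 2^N ≥ 86805.56; 2^16 = 65536, 2^17 = 131072.
Minimum N = 17.

17 bits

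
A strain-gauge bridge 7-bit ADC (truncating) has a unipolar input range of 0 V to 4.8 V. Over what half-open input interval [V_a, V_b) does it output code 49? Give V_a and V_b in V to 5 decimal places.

LSB = 4.8/2^7 = 37.500 mV.
V_a = V_low + 49·LSB = 1.8375 V; V_b = V_low + 50·LSB = 1.875 V.

[1.83750 V, 1.87500 V)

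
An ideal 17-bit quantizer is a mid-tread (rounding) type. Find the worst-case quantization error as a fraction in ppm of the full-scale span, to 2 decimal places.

Rounding → worst-case error = ½ LSB = V_FS/2^18, so 1e+06/262144 = 3.8147 ppm of full scale.

3.81 ppm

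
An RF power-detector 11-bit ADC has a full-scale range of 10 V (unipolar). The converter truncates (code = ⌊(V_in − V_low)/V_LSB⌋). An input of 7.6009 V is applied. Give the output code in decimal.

code 1556

Full-scale span = 10 V; LSB = 10/2^11 = 4.883 mV.
(V_in − V_low)/LSB = (7.6009 − 0) / 0.00488281 = 1556.664.
⌊·⌋(1556.664) = 1556.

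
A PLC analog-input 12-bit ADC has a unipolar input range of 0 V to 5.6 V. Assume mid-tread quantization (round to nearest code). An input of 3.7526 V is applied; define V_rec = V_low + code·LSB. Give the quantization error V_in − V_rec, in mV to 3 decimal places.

One LSB is 5.6 V / 4096 = 1.367 mV.
(3.7526 − 0)/0.00136719 = 2744.7589; round gives code 2745.
Reconstructed: 3.7529297 V.
V_in − V_rec = -0.000329688 V = -0.330 mV.

-0.330 mV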